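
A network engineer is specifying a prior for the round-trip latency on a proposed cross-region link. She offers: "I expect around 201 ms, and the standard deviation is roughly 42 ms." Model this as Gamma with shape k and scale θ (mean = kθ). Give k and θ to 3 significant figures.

k ≈ 22.9, θ ≈ 8.78

For Gamma(k, scale θ): mean = kθ, variance = kθ², so CV = 1/√k.
CV = SD/mean = 42/201 = 0.209, hence k = 1/CV² = 22.9.
Then θ = mean/k = 201/22.9 = 8.78.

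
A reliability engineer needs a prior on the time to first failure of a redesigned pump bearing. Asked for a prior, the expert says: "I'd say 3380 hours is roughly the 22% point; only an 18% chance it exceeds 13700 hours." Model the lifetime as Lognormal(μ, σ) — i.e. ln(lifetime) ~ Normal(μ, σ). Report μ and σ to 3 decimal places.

μ ≈ 8.766, σ ≈ 0.829

If T ~ Lognormal(μ,σ) then ln T ~ Normal(μ,σ), so the p-quantile of ln T is μ + z_p·σ.
ln(3380) = 8.126 and ln(13700) = 9.525; z_{0.22} = -0.7722, z_{0.82} = 0.9154.
σ = (9.525 − 8.126)/(0.9154 − (-0.7722)) = 0.829.
μ = 8.126 − (-0.7722)·0.829 = 8.766.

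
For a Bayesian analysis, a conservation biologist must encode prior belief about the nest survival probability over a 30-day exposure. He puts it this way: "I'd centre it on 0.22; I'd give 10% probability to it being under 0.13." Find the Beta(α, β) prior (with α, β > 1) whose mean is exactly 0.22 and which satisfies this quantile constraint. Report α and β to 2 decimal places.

α ≈ 6.81, β ≈ 24.15

With mean 0.22 fixed, write α = 0.22s, β = 0.78s where s = α+β.
Need P(θ < 0.13) = 0.1 under Beta(0.22s, 0.78s). Normal approximation: (q−m)/√(m(1−m)/s) ≈ z_{0.1} = -1.28, so s ≈ 0.22·0.78·(-1.28)²/(0.13−0.22)² = 34.8.
At s = 34.8: P(θ<0.13) ≈ 0.085. Adjusting to match 0.1 gives s ≈ 30.97.
So α = 0.22·30.97 ≈ 6.81, β = 0.78·30.97 ≈ 24.15.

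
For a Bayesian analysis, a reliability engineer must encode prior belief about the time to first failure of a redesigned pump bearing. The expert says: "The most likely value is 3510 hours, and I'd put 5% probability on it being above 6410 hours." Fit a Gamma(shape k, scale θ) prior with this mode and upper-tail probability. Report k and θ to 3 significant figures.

Gamma(k,θ) with k>1 has mode (k−1)θ, so θ = 3510/(k−1).
Need P(X < 6410) = 0.95 with θ tied to k this way. Start at k = 2, θ = 3510: P(X<6410) ≈ 0.545.
Too low — raise k to concentrate. Iterating converges to k ≈ 8.68.
Then θ = 3510/(8.68−1) ≈ 457.

k ≈ 8.68, θ ≈ 457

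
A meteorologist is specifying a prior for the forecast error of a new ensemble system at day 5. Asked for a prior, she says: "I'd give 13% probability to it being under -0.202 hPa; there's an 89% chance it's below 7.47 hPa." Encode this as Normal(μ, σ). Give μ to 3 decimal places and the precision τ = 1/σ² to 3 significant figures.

The p-quantile of Normal(μ,σ) is μ + z_p·σ, with z_{0.13} = -1.126 and z_{0.89} = 1.227.
Eliminate σ: μ = (z₂·x₁ − z₁·x₂)/(z₂ − z₁) = (1.227·-0.202 − (-1.126)·7.47)/2.353 = 3.471.
Then σ = (x₂ − x₁)/(z₂ − z₁) = (7.47 − -0.202)/2.353 = 3.261.
Precision τ = 1/σ² = 1/3.261² = 0.0941.

μ = 3.471, τ = 0.0941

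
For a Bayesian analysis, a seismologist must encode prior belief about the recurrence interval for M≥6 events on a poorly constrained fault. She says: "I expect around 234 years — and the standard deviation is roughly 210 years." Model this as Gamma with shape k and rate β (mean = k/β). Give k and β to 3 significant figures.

k ≈ 1.24, β ≈ 0.00531

For Gamma(k, rate β): mean = k/β, variance = k/β², so CV = 1/√k.
CV = SD/mean = 210/234 = 0.8974, hence k = 1/CV² = 1.24.
Then β = k/mean = 1.24/234 = 0.00531.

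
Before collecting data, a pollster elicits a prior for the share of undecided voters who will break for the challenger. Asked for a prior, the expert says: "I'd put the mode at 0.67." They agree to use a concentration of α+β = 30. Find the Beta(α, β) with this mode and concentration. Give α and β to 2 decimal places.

For α,β > 1 the Beta mode is (α−1)/(α+β−2). With α+β = 30, the mode is (α−1)/28.
Set (α−1)/28 = 0.67 → α = 1 + 0.67·28 = 19.76.
β = 30 − α = 10.24.

α = 19.76, β = 10.24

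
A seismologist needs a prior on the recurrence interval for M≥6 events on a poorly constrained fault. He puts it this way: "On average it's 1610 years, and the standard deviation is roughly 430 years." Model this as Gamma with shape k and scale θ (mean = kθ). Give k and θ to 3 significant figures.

k ≈ 14, θ ≈ 115

For Gamma(k, scale θ): mean = kθ, variance = kθ², so CV = 1/√k.
CV = SD/mean = 430/1610 = 0.2671, hence k = 1/CV² = 14.
Then θ = mean/k = 1610/14 = 115.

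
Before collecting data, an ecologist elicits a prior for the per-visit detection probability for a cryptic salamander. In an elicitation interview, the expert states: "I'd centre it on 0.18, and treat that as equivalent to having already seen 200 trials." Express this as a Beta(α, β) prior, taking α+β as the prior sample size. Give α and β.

α = 36, β = 164

Under the effective-sample-size interpretation, Beta(α, β) has prior mean α/(α+β) and prior sample size α+β.
So α+β = 200 and α/(α+β) = 0.18, giving α = 0.18·200 = 36 and β = 200 − 36 = 164.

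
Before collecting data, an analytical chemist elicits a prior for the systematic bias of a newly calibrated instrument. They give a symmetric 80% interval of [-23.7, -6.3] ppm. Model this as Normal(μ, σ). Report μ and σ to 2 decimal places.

μ = -15.00, σ = 6.79

A symmetric 80% interval runs μ ± z·σ with z = 1.282.
Half-width = 8.7, so σ = 8.7/1.282 = 6.79.
μ is the interval midpoint, -15.00.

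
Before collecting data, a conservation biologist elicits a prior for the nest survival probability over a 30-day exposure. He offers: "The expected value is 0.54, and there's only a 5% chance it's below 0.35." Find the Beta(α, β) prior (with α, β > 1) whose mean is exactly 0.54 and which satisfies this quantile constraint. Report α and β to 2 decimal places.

With mean 0.54 fixed, write α = 0.54s, β = 0.46s where s = α+β.
Need P(θ < 0.35) = 0.05 under Beta(0.54s, 0.46s). Normal approximation: (q−m)/√(m(1−m)/s) ≈ z_{0.05} = -1.64, so s ≈ 0.54·0.46·(-1.64)²/(0.35−0.54)² = 18.6.
At s = 18.6: P(θ<0.35) ≈ 0.048. Adjusting to match 0.05 gives s ≈ 18.22.
So α = 0.54·18.22 ≈ 9.84, β = 0.46·18.22 ≈ 8.38.

α ≈ 9.84, β ≈ 8.38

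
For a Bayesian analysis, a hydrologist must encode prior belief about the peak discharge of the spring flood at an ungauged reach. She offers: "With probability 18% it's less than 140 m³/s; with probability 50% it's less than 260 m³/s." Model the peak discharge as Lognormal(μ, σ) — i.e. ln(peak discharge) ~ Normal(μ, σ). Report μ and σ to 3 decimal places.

μ ≈ 5.561, σ ≈ 0.676

If T ~ Lognormal(μ,σ) then ln T ~ Normal(μ,σ), so the p-quantile of ln T is μ + z_p·σ.
ln(140) = 4.942 and ln(260) = 5.561; z_{0.18} = -0.9154, z_{0.5} = 0.
σ = (5.561 − 4.942)/(0 − (-0.9154)) = 0.676.
μ = 4.942 − (-0.9154)·0.676 = 5.561.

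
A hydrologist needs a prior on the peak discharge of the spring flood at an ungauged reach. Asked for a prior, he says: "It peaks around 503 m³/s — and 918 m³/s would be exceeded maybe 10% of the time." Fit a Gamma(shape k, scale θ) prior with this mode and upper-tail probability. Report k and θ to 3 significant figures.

Gamma(k,θ) with k>1 has mode (k−1)θ, so θ = 503/(k−1).
Need P(X < 918) = 0.9 with θ tied to k this way. Start at k = 2, θ = 503: P(X<918) ≈ 0.545.
Too low — raise k to concentrate. Iterating converges to k ≈ 6.27.
Then θ = 503/(6.27−1) ≈ 95.5.

k ≈ 6.27, θ ≈ 95.5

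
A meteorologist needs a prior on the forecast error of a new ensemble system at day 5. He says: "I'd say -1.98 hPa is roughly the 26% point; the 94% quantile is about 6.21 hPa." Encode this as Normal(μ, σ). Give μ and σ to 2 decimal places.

μ = 0.42, σ = 3.73

For Normal(μ,σ), the p-quantile is μ + z_p·σ. Here z_{0.26} = -0.6433, z_{0.94} = 1.555.
So -1.98 = μ − 0.6433σ and 6.21 = μ + 1.555σ.
Subtracting: σ = (6.21 − -1.98)/(1.555 − (-0.6433)) = 3.73.
Then μ = -1.98 − (-0.6433)·3.73 = 0.42.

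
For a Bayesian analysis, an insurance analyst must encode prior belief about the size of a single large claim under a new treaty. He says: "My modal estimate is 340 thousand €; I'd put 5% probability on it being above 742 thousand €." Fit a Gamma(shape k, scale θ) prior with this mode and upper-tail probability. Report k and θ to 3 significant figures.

Gamma(k,θ) with k>1 has mode (k−1)θ, so θ = 340/(k−1).
Need P(X < 742) = 0.95 with θ tied to k this way. Start at k = 2, θ = 340: P(X<742) ≈ 0.641.
Too low — raise k to concentrate. Iterating converges to k ≈ 5.52.
Then θ = 340/(5.52−1) ≈ 75.2.

k ≈ 5.52, θ ≈ 75.2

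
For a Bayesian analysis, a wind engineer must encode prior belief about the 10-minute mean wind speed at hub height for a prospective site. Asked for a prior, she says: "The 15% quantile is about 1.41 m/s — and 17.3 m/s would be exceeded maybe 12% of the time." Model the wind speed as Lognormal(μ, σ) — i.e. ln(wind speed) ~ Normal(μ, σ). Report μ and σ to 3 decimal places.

If T ~ Lognormal(μ,σ) then ln T ~ Normal(μ,σ), so the p-quantile of ln T is μ + z_p·σ.
ln(1.41) = 0.3436 and ln(17.3) = 2.851; z_{0.15} = -1.036, z_{0.88} = 1.175.
σ = (2.851 − 0.3436)/(1.175 − (-1.036)) = 1.134.
μ = 0.3436 − (-1.036)·1.134 = 1.519.

μ ≈ 1.519, σ ≈ 1.134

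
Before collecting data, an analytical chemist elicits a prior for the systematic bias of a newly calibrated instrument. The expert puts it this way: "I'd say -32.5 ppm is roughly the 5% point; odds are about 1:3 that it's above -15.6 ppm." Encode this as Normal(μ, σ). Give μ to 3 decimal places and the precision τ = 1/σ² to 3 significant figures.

For Normal(μ,σ), the p-quantile is μ + z_p·σ. Here z_{0.05} = -1.645, z_{0.75} = 0.6745.
So -32.5 = μ − 1.645σ and -15.6 = μ + 0.6745σ.
Subtracting: σ = (-15.6 − -32.5)/(0.6745 − (-1.645)) = 7.287.
Then μ = -32.5 − (-1.645)·7.287 = -20.515.
Precision τ = 1/σ² = 1/7.287² = 0.0188.

μ = -20.515, τ = 0.0188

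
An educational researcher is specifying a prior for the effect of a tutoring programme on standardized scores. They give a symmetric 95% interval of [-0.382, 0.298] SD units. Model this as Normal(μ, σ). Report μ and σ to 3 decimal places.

μ = -0.042, σ = 0.173

A symmetric 95% interval runs μ ± z·σ with z = 1.96.
Half-width = 0.34, so σ = 0.34/1.96 = 0.173.
μ is the interval midpoint, -0.042.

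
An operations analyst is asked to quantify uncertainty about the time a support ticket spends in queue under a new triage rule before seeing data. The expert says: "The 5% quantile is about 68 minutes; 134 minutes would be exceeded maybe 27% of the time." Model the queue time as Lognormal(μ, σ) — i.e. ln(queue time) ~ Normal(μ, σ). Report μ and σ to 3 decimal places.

If T ~ Lognormal(μ,σ) then ln T ~ Normal(μ,σ), so the p-quantile of ln T is μ + z_p·σ.
ln(68) = 4.22 and ln(134) = 4.898; z_{0.05} = -1.645, z_{0.73} = 0.6128.
σ = (4.898 − 4.22)/(0.6128 − (-1.645)) = 0.300.
μ = 4.22 − (-1.645)·0.300 = 4.714.

μ ≈ 4.714, σ ≈ 0.300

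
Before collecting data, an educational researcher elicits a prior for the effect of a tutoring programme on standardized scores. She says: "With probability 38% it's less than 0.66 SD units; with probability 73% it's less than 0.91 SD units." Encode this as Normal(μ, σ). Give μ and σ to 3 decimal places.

For Normal(μ,σ), the p-quantile is μ + z_p·σ. Here z_{0.38} = -0.3055, z_{0.73} = 0.6128.
So 0.66 = μ − 0.3055σ and 0.91 = μ + 0.6128σ.
Subtracting: σ = (0.91 − 0.66)/(0.6128 − (-0.3055)) = 0.272.
Then μ = 0.66 − (-0.3055)·0.272 = 0.743.

μ = 0.743, σ = 0.272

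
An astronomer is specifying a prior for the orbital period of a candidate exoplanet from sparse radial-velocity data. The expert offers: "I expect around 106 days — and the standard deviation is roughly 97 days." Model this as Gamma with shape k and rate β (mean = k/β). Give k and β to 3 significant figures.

For Gamma(k, rate β): mean = k/β, variance = k/β², so CV = 1/√k.
CV = SD/mean = 97/106 = 0.9151, hence k = 1/CV² = 1.19.
Then β = k/mean = 1.19/106 = 0.0113.

k ≈ 1.19, β ≈ 0.0113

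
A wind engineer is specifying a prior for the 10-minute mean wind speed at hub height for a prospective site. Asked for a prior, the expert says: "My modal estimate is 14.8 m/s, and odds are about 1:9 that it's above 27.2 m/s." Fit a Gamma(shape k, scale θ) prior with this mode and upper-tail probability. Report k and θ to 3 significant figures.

Gamma(k,θ) with k>1 has mode (k−1)θ, so θ = 14.8/(k−1).
Need P(X < 27.2) = 0.9 with θ tied to k this way. Start at k = 2, θ = 14.8: P(X<27.2) ≈ 0.548.
Too low — raise k to concentrate. Iterating converges to k ≈ 6.15.
Then θ = 14.8/(6.15−1) ≈ 2.87.

k ≈ 6.15, θ ≈ 2.87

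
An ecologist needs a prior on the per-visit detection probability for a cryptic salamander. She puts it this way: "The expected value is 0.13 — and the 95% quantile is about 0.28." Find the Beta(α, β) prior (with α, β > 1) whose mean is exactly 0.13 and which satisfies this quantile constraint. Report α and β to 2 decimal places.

With mean 0.13 fixed, write α = 0.13s, β = 0.87s where s = α+β.
Need P(θ < 0.28) = 0.95 under Beta(0.13s, 0.87s). Normal approximation: (q−m)/√(m(1−m)/s) ≈ z_{0.95} = 1.64, so s ≈ 0.13·0.87·(1.64)²/(0.28−0.13)² = 13.6.
At s = 13.6: P(θ<0.28) ≈ 0.932. Adjusting to match 0.95 gives s ≈ 17.32.
So α = 0.13·17.32 ≈ 2.25, β = 0.87·17.32 ≈ 15.07.

α ≈ 2.25, β ≈ 15.07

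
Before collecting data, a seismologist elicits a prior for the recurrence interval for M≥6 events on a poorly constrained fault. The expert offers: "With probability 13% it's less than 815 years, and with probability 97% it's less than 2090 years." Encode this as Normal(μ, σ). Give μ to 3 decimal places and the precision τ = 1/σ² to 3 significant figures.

For Normal(μ,σ), the p-quantile is μ + z_p·σ. Here z_{0.13} = -1.126, z_{0.97} = 1.881.
So 815 = μ − 1.126σ and 2090 = μ + 1.881σ.
Subtracting: σ = (2090 − 815)/(1.881 − (-1.126)) = 423.985.
Then μ = 815 − (-1.126)·423.985 = 1292.572.
Precision τ = 1/σ² = 1/424² = 5.56e-06.

μ = 1292.572, τ = 5.56e-06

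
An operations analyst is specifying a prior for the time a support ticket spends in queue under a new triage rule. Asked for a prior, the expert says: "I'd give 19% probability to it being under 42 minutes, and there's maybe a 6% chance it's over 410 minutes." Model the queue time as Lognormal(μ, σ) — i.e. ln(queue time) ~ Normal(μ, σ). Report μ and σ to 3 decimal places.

μ ≈ 4.560, σ ≈ 0.937

If T ~ Lognormal(μ,σ) then ln T ~ Normal(μ,σ), so the p-quantile of ln T is μ + z_p·σ.
ln(42) = 3.738 and ln(410) = 6.016; z_{0.19} = -0.8779, z_{0.94} = 1.555.
σ = (6.016 − 3.738)/(1.555 − (-0.8779)) = 0.937.
μ = 3.738 − (-0.8779)·0.937 = 4.560.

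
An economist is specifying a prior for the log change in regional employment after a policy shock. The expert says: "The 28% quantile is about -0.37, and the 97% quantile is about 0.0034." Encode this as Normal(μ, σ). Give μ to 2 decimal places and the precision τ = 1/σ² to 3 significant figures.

For Normal(μ,σ), the p-quantile is μ + z_p·σ. Here z_{0.28} = -0.5828, z_{0.97} = 1.881.
So -0.37 = μ − 0.5828σ and 0.0034 = μ + 1.881σ.
Subtracting: σ = (0.0034 − -0.37)/(1.881 − (-0.5828)) = 0.15.
Then μ = -0.37 − (-0.5828)·0.15 = -0.28.
Precision τ = 1/σ² = 1/0.1516² = 43.5.

μ = -0.28, τ = 43.5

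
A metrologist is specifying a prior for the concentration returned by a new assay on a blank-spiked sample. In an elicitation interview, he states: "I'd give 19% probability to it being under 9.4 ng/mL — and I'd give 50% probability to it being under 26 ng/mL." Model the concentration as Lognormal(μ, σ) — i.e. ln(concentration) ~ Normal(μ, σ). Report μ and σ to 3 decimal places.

μ ≈ 3.258, σ ≈ 1.159

If T ~ Lognormal(μ,σ) then ln T ~ Normal(μ,σ), so the p-quantile of ln T is μ + z_p·σ.
ln(9.4) = 2.241 and ln(26) = 3.258; z_{0.19} = -0.8779, z_{0.5} = 0.
σ = (3.258 − 2.241)/(0 − (-0.8779)) = 1.159.
μ = 2.241 − (-0.8779)·1.159 = 3.258.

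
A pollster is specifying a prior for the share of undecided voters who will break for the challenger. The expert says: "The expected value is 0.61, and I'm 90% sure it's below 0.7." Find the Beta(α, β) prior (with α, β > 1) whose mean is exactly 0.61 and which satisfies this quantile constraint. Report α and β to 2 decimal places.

α ≈ 28.52, β ≈ 18.23

With mean 0.61 fixed, write α = 0.61s, β = 0.39s where s = α+β.
Need P(θ < 0.7) = 0.9 under Beta(0.61s, 0.39s). Normal approximation: (q−m)/√(m(1−m)/s) ≈ z_{0.9} = 1.28, so s ≈ 0.61·0.39·(1.28)²/(0.7−0.61)² = 48.2.
At s = 48.2: P(θ<0.7) ≈ 0.904. Adjusting to match 0.9 gives s ≈ 46.75.
So α = 0.61·46.75 ≈ 28.52, β = 0.39·46.75 ≈ 18.23.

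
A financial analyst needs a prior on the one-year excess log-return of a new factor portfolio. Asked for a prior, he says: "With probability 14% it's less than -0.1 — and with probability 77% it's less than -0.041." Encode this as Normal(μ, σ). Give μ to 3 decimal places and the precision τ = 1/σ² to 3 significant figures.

μ = -0.065, τ = 951

The p-quantile of Normal(μ,σ) is μ + z_p·σ, with z_{0.14} = -1.08 and z_{0.77} = 0.7388.
Eliminate σ: μ = (z₂·x₁ − z₁·x₂)/(z₂ − z₁) = (0.7388·-0.1 − (-1.08)·-0.041)/1.819 = -0.065.
Then σ = (x₂ − x₁)/(z₂ − z₁) = (-0.041 − -0.1)/1.819 = 0.032.
Precision τ = 1/σ² = 1/0.03243² = 951.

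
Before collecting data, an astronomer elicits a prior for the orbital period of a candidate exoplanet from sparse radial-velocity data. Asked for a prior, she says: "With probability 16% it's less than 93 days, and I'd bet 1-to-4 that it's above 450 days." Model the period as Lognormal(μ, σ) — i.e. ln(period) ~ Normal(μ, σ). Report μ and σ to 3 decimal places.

μ ≈ 5.387, σ ≈ 0.859

If T ~ Lognormal(μ,σ) then ln T ~ Normal(μ,σ), so the p-quantile of ln T is μ + z_p·σ.
ln(93) = 4.533 and ln(450) = 6.109; z_{0.16} = -0.9945, z_{0.8} = 0.8416.
σ = (6.109 − 4.533)/(0.8416 − (-0.9945)) = 0.859.
μ = 4.533 − (-0.9945)·0.859 = 5.387.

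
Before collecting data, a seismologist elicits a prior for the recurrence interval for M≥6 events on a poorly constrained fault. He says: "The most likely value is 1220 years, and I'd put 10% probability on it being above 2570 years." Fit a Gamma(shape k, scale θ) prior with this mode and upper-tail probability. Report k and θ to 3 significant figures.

k ≈ 4.46, θ ≈ 353

Gamma(k,θ) with k>1 has mode (k−1)θ, so θ = 1220/(k−1).
Need P(X < 2570) = 0.9 with θ tied to k this way. Start at k = 2, θ = 1220: P(X<2570) ≈ 0.622.
Too low — raise k to concentrate. Iterating converges to k ≈ 4.46.
Then θ = 1220/(4.46−1) ≈ 353.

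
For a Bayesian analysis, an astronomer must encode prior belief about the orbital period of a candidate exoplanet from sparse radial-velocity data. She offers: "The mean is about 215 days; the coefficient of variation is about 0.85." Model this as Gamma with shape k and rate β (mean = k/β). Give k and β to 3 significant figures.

For Gamma(k, rate β): mean = k/β, variance = k/β², so CV = 1/√k.
CV = 0.85, hence k = 1/CV² = 1.38.
Then β = k/mean = 1.38/215 = 0.00644.

k ≈ 1.38, β ≈ 0.00644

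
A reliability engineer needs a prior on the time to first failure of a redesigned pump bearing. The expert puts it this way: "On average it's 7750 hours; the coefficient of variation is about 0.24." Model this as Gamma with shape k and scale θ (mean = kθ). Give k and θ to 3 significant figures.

For Gamma(k, scale θ): mean = kθ, variance = kθ², so CV = 1/√k.
CV = 0.24, hence k = 1/CV² = 17.4.
Then θ = mean/k = 7750/17.4 = 446.

k ≈ 17.4, θ ≈ 446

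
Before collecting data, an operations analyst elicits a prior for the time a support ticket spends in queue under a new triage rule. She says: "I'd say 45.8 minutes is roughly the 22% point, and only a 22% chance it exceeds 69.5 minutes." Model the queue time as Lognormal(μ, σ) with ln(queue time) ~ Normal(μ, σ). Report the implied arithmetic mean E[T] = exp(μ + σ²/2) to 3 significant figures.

If T ~ Lognormal(μ,σ) then ln T ~ Normal(μ,σ), so the p-quantile of ln T is μ + z_p·σ.
ln(45.8) = 3.824 and ln(69.5) = 4.241; z_{0.22} = -0.7722, z_{0.78} = 0.7722.
σ = (4.241 − 3.824)/(0.7722 − (-0.7722)) = 0.270.
μ = 3.824 − (-0.7722)·0.270 = 4.033.
E[T] = exp(μ + σ²/2) = exp(4.033 + 0.0365) = 58.5 minutes.

E[T] ≈ 58.5 minutes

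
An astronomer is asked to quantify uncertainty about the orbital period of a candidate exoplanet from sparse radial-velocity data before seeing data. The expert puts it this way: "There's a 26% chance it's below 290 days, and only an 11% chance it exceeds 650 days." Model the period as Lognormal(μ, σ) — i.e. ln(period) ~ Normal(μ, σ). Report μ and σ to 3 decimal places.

μ ≈ 5.948, σ ≈ 0.432

If T ~ Lognormal(μ,σ) then ln T ~ Normal(μ,σ), so the p-quantile of ln T is μ + z_p·σ.
ln(290) = 5.67 and ln(650) = 6.477; z_{0.26} = -0.6433, z_{0.89} = 1.227.
σ = (6.477 − 5.67)/(1.227 − (-0.6433)) = 0.432.
μ = 5.67 − (-0.6433)·0.432 = 5.948.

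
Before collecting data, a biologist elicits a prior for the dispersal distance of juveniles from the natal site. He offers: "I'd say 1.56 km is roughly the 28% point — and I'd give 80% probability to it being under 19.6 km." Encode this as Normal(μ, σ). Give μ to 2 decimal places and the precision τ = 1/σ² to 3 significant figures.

For Normal(μ,σ), the p-quantile is μ + z_p·σ. Here z_{0.28} = -0.5828, z_{0.8} = 0.8416.
So 1.56 = μ − 0.5828σ and 19.6 = μ + 0.8416σ.
Subtracting: σ = (19.6 − 1.56)/(0.8416 − (-0.5828)) = 12.66.
Then μ = 1.56 − (-0.5828)·12.66 = 8.94.
Precision τ = 1/σ² = 1/12.66² = 0.00623.

μ = 8.94, τ = 0.00623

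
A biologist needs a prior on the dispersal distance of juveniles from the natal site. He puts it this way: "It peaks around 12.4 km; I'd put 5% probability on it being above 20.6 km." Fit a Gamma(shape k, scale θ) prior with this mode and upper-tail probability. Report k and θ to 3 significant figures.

Gamma(k,θ) with k>1 has mode (k−1)θ, so θ = 12.4/(k−1).
Need P(X < 20.6) = 0.95 with θ tied to k this way. Start at k = 2, θ = 12.4: P(X<20.6) ≈ 0.495.
Too low — raise k to concentrate. Iterating converges to k ≈ 11.8.
Then θ = 12.4/(11.8−1) ≈ 1.14.

k ≈ 11.8, θ ≈ 1.14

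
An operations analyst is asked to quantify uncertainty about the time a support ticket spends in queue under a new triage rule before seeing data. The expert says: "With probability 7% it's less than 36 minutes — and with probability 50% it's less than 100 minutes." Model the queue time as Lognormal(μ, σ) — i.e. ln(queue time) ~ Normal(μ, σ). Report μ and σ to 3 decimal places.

μ ≈ 4.605, σ ≈ 0.692

If T ~ Lognormal(μ,σ) then ln T ~ Normal(μ,σ), so the p-quantile of ln T is μ + z_p·σ.
ln(36) = 3.584 and ln(100) = 4.605; z_{0.07} = -1.476, z_{0.5} = 0.
σ = (4.605 − 3.584)/(0 − (-1.476)) = 0.692.
μ = 3.584 − (-1.476)·0.692 = 4.605.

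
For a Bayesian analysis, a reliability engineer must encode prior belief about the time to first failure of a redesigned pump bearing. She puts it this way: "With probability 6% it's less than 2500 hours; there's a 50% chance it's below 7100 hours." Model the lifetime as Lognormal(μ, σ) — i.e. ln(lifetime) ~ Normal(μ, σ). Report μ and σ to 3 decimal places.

μ ≈ 8.868, σ ≈ 0.671

If T ~ Lognormal(μ,σ) then ln T ~ Normal(μ,σ), so the p-quantile of ln T is μ + z_p·σ.
ln(2500) = 7.824 and ln(7100) = 8.868; z_{0.06} = -1.555, z_{0.5} = 0.
σ = (8.868 − 7.824)/(0 − (-1.555)) = 0.671.
μ = 7.824 − (-1.555)·0.671 = 8.868.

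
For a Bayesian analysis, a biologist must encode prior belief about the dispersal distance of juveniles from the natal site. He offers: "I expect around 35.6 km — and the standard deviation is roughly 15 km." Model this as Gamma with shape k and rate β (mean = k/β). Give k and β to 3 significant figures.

For Gamma(k, rate β): mean = k/β, variance = k/β², so CV = 1/√k.
CV = SD/mean = 15/35.6 = 0.4213, hence k = 1/CV² = 5.63.
Then β = k/mean = 5.63/35.6 = 0.158.

k ≈ 5.63, β ≈ 0.158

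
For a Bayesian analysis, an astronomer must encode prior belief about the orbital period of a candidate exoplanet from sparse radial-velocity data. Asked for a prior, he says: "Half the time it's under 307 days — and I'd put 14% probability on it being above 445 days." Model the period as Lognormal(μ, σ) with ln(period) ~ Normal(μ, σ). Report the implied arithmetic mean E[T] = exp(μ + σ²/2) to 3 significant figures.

E[T] ≈ 326 days

If T ~ Lognormal(μ,σ) then ln T ~ Normal(μ,σ), so the p-quantile of ln T is μ + z_p·σ.
ln(307) = 5.727 and ln(445) = 6.098; z_{0.5} = 0, z_{0.86} = 1.08.
σ = (6.098 − 5.727)/(1.08 − (0)) = 0.344.
μ = 5.727 − (0)·0.344 = 5.727.
E[T] = exp(μ + σ²/2) = exp(5.727 + 0.0590) = 326 days.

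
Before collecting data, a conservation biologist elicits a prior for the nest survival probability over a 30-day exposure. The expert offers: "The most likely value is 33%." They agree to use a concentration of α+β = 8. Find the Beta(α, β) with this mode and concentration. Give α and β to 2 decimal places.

α = 2.98, β = 5.02

For α,β > 1 the Beta mode is (α−1)/(α+β−2). With α+β = 8, the mode is (α−1)/6.
Set (α−1)/6 = 0.33 → α = 1 + 0.33·6 = 2.98.
β = 8 − α = 5.02.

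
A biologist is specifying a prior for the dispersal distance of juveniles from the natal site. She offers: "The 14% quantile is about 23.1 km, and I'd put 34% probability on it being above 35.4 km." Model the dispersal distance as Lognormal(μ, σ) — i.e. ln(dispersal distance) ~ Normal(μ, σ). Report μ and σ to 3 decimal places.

If T ~ Lognormal(μ,σ) then ln T ~ Normal(μ,σ), so the p-quantile of ln T is μ + z_p·σ.
ln(23.1) = 3.14 and ln(35.4) = 3.567; z_{0.14} = -1.08, z_{0.66} = 0.4125.
σ = (3.567 − 3.14)/(0.4125 − (-1.08)) = 0.286.
μ = 3.14 − (-1.08)·0.286 = 3.449.

μ ≈ 3.449, σ ≈ 0.286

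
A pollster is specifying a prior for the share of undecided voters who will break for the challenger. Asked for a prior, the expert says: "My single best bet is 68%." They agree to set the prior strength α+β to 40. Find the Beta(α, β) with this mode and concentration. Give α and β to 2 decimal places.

α = 26.84, β = 13.16

For α,β > 1 the Beta mode is (α−1)/(α+β−2). With α+β = 40, the mode is (α−1)/38.
Set (α−1)/38 = 0.68 → α = 1 + 0.68·38 = 26.84.
β = 40 − α = 13.16.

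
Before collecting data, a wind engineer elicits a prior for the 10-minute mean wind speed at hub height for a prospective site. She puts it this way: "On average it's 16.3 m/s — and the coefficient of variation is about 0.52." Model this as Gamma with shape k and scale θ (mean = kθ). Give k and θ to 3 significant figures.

For Gamma(k, scale θ): mean = kθ, variance = kθ², so CV = 1/√k.
CV = 0.52, hence k = 1/CV² = 3.7.
Then θ = mean/k = 16.3/3.7 = 4.41.

k ≈ 3.7, θ ≈ 4.41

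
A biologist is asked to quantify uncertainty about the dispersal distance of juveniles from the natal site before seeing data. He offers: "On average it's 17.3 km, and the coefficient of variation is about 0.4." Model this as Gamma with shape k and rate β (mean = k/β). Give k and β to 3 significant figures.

k ≈ 6.25, β ≈ 0.361

For Gamma(k, rate β): mean = k/β, variance = k/β², so CV = 1/√k.
CV = 0.4, hence k = 1/CV² = 6.25.
Then β = k/mean = 6.25/17.3 = 0.361.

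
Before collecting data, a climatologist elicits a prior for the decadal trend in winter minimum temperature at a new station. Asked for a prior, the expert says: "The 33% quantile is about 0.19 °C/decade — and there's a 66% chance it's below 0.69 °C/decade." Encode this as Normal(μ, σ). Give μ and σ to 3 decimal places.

μ = 0.448, σ = 0.587

The p-quantile of Normal(μ,σ) is μ + z_p·σ, with z_{0.33} = -0.4399 and z_{0.66} = 0.4125.
Eliminate σ: μ = (z₂·x₁ − z₁·x₂)/(z₂ − z₁) = (0.4125·0.19 − (-0.4399)·0.69)/0.8524 = 0.448.
Then σ = (x₂ − x₁)/(z₂ − z₁) = (0.69 − 0.19)/0.8524 = 0.587.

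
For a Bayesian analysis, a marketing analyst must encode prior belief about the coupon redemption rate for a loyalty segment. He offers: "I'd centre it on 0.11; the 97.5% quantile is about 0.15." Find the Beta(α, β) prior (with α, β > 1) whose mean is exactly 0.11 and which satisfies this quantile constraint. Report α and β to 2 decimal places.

With mean 0.11 fixed, write α = 0.11s, β = 0.89s where s = α+β.
Need P(θ < 0.15) = 0.975 under Beta(0.11s, 0.89s). Normal approximation: (q−m)/√(m(1−m)/s) ≈ z_{0.975} = 1.96, so s ≈ 0.11·0.89·(1.96)²/(0.15−0.11)² = 235.0.
At s = 235.0: P(θ<0.15) ≈ 0.967. Adjusting to match 0.975 gives s ≈ 268.49.
So α = 0.11·268.49 ≈ 29.53, β = 0.89·268.49 ≈ 238.95.

α ≈ 29.53, β ≈ 238.95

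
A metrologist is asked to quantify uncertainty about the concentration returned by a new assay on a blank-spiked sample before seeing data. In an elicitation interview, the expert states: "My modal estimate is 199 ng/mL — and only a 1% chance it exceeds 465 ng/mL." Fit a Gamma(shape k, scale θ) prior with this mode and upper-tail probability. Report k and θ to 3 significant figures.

Gamma(k,θ) with k>1 has mode (k−1)θ, so θ = 199/(k−1).
Need P(X < 465) = 0.99 with θ tied to k this way. Start at k = 2, θ = 199: P(X<465) ≈ 0.678.
Too low — raise k to concentrate. Iterating converges to k ≈ 7.61.
Then θ = 199/(7.61−1) ≈ 30.1.

k ≈ 7.61, θ ≈ 30.1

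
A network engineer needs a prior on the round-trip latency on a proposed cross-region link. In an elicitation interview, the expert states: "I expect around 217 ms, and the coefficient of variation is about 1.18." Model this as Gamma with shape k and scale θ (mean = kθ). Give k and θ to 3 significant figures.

k ≈ 0.718, θ ≈ 302

For Gamma(k, scale θ): mean = kθ, variance = kθ², so CV = 1/√k.
CV = 1.18, hence k = 1/CV² = 0.718.
Then θ = mean/k = 217/0.718 = 302.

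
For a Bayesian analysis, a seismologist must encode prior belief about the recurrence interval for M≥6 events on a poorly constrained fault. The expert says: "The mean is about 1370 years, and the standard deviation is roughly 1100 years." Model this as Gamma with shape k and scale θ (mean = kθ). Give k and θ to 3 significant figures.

k ≈ 1.55, θ ≈ 883

For Gamma(k, scale θ): mean = kθ, variance = kθ², so CV = 1/√k.
CV = SD/mean = 1100/1370 = 0.8029, hence k = 1/CV² = 1.55.
Then θ = mean/k = 1370/1.55 = 883.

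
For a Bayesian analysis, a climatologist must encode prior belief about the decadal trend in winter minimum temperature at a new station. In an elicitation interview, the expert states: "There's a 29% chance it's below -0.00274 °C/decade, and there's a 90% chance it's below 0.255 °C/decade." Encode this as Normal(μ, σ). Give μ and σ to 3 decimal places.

For Normal(μ,σ), the p-quantile is μ + z_p·σ. Here z_{0.29} = -0.5534, z_{0.9} = 1.282.
So -0.00274 = μ − 0.5534σ and 0.255 = μ + 1.282σ.
Subtracting: σ = (0.255 − -0.00274)/(1.282 − (-0.5534)) = 0.140.
Then μ = -0.00274 − (-0.5534)·0.140 = 0.075.

μ = 0.075, σ = 0.140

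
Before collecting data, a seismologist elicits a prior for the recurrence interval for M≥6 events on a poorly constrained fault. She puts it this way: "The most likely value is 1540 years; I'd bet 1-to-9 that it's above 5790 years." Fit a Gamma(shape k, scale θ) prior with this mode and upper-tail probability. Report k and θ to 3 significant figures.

k ≈ 2.06, θ ≈ 1460

Gamma(k,θ) with k>1 has mode (k−1)θ, so θ = 1540/(k−1).
Need P(X < 5790) = 0.9 with θ tied to k this way. Start at k = 2, θ = 1540: P(X<5790) ≈ 0.889.
Too low — raise k to concentrate. Iterating converges to k ≈ 2.06.
Then θ = 1540/(2.06−1) ≈ 1460.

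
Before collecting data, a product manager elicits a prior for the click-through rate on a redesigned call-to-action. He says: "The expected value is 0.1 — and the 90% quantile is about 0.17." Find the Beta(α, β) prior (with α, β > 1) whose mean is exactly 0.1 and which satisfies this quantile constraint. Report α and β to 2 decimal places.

α ≈ 3.28, β ≈ 29.55

With mean 0.1 fixed, write α = 0.1s, β = 0.9s where s = α+β.
Need P(θ < 0.17) = 0.9 under Beta(0.1s, 0.9s). Normal approximation: (q−m)/√(m(1−m)/s) ≈ z_{0.9} = 1.28, so s ≈ 0.1·0.9·(1.28)²/(0.17−0.1)² = 30.2.
At s = 30.2: P(θ<0.17) ≈ 0.893. Adjusting to match 0.9 gives s ≈ 32.84.
So α = 0.1·32.84 ≈ 3.28, β = 0.9·32.84 ≈ 29.55.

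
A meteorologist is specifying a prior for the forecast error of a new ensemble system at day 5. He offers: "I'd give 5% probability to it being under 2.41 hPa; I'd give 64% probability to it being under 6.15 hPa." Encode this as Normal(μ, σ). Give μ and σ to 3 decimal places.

For Normal(μ,σ), the p-quantile is μ + z_p·σ. Here z_{0.05} = -1.645, z_{0.64} = 0.3585.
So 2.41 = μ − 1.645σ and 6.15 = μ + 0.3585σ.
Subtracting: σ = (6.15 − 2.41)/(0.3585 − (-1.645)) = 1.867.
Then μ = 2.41 − (-1.645)·1.867 = 5.481.

μ = 5.481, σ = 1.867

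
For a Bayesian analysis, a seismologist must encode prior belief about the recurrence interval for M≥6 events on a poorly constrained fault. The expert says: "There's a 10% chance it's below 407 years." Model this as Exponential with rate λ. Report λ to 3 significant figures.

P(T < 407.0) = 1 − e^(−λ·407.0) = 0.1, so λ = −ln(1−0.1)/407.0 = −ln(0.9)/407.0 = 0.000259.

λ ≈ 0.000259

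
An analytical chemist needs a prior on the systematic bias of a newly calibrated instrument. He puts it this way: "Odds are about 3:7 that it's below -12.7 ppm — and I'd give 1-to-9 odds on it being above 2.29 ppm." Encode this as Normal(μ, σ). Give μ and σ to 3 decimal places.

μ = -8.347, σ = 8.300

For Normal(μ,σ), the p-quantile is μ + z_p·σ. Here z_{0.3} = -0.5244, z_{0.9} = 1.282.
So -12.7 = μ − 0.5244σ and 2.29 = μ + 1.282σ.
Subtracting: σ = (2.29 − -12.7)/(1.282 − (-0.5244)) = 8.300.
Then μ = -12.7 − (-0.5244)·8.300 = -8.347.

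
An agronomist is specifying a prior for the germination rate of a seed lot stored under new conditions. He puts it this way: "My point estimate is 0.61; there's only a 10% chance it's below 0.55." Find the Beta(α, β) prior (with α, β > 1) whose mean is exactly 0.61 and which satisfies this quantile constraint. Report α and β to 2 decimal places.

α ≈ 66.94, β ≈ 42.80

With mean 0.61 fixed, write α = 0.61s, β = 0.39s where s = α+β.
Need P(θ < 0.55) = 0.1 under Beta(0.61s, 0.39s). Normal approximation: (q−m)/√(m(1−m)/s) ≈ z_{0.1} = -1.28, so s ≈ 0.61·0.39·(-1.28)²/(0.55−0.61)² = 108.5.
At s = 108.5: P(θ<0.55) ≈ 0.101. Adjusting to match 0.1 gives s ≈ 109.74.
So α = 0.61·109.74 ≈ 66.94, β = 0.39·109.74 ≈ 42.80.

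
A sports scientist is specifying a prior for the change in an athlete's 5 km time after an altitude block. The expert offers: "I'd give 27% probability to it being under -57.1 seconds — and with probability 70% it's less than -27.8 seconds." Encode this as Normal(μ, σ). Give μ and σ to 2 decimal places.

For Normal(μ,σ), the p-quantile is μ + z_p·σ. Here z_{0.27} = -0.6128, z_{0.7} = 0.5244.
So -57.1 = μ − 0.6128σ and -27.8 = μ + 0.5244σ.
Subtracting: σ = (-27.8 − -57.1)/(0.5244 − (-0.6128)) = 25.76.
Then μ = -57.1 − (-0.6128)·25.76 = -41.31.

μ = -41.31, σ = 25.76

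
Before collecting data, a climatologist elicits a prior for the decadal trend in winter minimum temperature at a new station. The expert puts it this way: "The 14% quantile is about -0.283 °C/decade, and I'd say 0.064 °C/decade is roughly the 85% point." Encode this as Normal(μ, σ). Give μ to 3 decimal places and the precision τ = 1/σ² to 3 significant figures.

The p-quantile of Normal(μ,σ) is μ + z_p·σ, with z_{0.14} = -1.08 and z_{0.85} = 1.036.
Eliminate σ: μ = (z₂·x₁ − z₁·x₂)/(z₂ − z₁) = (1.036·-0.283 − (-1.08)·0.064)/2.117 = -0.106.
Then σ = (x₂ − x₁)/(z₂ − z₁) = (0.064 − -0.283)/2.117 = 0.164.
Precision τ = 1/σ² = 1/0.1639² = 37.2.

μ = -0.106, τ = 37.2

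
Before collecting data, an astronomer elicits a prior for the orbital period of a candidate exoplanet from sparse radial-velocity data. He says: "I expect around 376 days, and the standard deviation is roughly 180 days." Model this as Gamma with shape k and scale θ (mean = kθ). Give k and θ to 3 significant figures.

k ≈ 4.36, θ ≈ 86.2

For Gamma(k, scale θ): mean = kθ, variance = kθ², so CV = 1/√k.
CV = SD/mean = 180/376 = 0.4787, hence k = 1/CV² = 4.36.
Then θ = mean/k = 376/4.36 = 86.2.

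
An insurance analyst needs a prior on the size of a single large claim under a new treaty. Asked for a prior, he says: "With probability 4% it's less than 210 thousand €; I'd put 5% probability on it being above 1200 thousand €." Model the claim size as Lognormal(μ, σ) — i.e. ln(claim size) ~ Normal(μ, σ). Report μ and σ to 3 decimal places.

μ ≈ 6.246, σ ≈ 0.513

If T ~ Lognormal(μ,σ) then ln T ~ Normal(μ,σ), so the p-quantile of ln T is μ + z_p·σ.
ln(210) = 5.347 and ln(1200) = 7.09; z_{0.04} = -1.751, z_{0.95} = 1.645.
σ = (7.09 − 5.347)/(1.645 − (-1.751)) = 0.513.
μ = 5.347 − (-1.751)·0.513 = 6.246.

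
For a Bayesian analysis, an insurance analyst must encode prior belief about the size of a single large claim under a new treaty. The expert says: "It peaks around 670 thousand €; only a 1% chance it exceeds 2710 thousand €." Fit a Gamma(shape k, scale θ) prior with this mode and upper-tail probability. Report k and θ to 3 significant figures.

k ≈ 3.13, θ ≈ 314

Gamma(k,θ) with k>1 has mode (k−1)θ, so θ = 670/(k−1).
Need P(X < 2710) = 0.99 with θ tied to k this way. Start at k = 2, θ = 670: P(X<2710) ≈ 0.912.
Too low — raise k to concentrate. Iterating converges to k ≈ 3.13.
Then θ = 670/(3.13−1) ≈ 314.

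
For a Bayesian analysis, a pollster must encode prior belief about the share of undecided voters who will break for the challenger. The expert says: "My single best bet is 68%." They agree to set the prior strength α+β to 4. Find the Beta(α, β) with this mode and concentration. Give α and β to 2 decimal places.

α = 2.36, β = 1.64

For α,β > 1 the Beta mode is (α−1)/(α+β−2). With α+β = 4, the mode is (α−1)/2.
Set (α−1)/2 = 0.68 → α = 1 + 0.68·2 = 2.36.
β = 4 − α = 1.64.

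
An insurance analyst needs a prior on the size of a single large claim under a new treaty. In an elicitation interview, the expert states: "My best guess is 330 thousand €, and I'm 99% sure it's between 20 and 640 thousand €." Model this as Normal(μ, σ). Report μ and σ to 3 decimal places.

A symmetric 99% interval runs μ ± z·σ with z = 2.576.
Half-width = 310, so σ = 310/2.576 = 120.350.
μ is the stated best guess, 330.000.

μ = 330.000, σ = 120.350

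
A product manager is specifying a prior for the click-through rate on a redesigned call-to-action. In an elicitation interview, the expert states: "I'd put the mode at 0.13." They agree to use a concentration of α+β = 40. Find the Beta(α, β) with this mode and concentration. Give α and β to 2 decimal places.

α = 5.94, β = 34.06

For α,β > 1 the Beta mode is (α−1)/(α+β−2). With α+β = 40, the mode is (α−1)/38.
Set (α−1)/38 = 0.13 → α = 1 + 0.13·38 = 5.94.
β = 40 − α = 34.06.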